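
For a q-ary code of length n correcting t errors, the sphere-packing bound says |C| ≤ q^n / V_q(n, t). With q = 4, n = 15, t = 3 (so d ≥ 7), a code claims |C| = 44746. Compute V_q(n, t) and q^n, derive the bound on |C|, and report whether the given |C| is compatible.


V_q(n, t) = 13276, q^n = 1073741824, Hamming bound = 80878, |C| = 44746 ≤ bound (satisfied).

Step 1: Compute V_q(n, t) = Σ_{j=0}^3 C(n, j) (q−1)^j.
  j = 0: C(15,0)·(3)^0 = 1·1 = 1.
  j = 1: C(15,1)·(3)^1 = 15·3 = 45.
  j = 2: C(15,2)·(3)^2 = 105·9 = 945.
  j = 3: C(15,3)·(3)^3 = 455·27 = 12285.
  V_q(n, t) = 1 + 45 + 945 + 12285 = 13276.
Step 2: q^n = 4^15 = 1073741824.
Step 3: Hamming bound ⌊q^n / V_q(n,t)⌋ = ⌊1073741824/13276⌋ = 80878.
Step 4: Compare |C| = 44746 to 80878: satisfied.
The claimed |C| lies below the Hamming bound.


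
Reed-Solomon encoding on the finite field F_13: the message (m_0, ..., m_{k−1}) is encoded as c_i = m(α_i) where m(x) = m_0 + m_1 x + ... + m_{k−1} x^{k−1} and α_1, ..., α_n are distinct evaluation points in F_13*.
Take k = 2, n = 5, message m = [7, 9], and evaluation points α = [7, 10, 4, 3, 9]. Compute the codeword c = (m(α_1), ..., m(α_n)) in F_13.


c = [5, 6, 4, 8, 10]

Message polynomial: m(x) = 7 + 9·x (mod 13).
For each evaluation point α_i, compute m(α_i) mod 13:
  α_1 = 7: Horner steps 9 → 5, so m(7) = 5.
  α_2 = 10: Horner steps 9 → 6, so m(10) = 6.
  α_3 = 4: Horner steps 9 → 4, so m(4) = 4.
  α_4 = 3: Horner steps 9 → 8, so m(3) = 8.
  α_5 = 9: Horner steps 9 → 10, so m(9) = 10.
Codeword c = [5, 6, 4, 8, 10] ∈ F_13^5.


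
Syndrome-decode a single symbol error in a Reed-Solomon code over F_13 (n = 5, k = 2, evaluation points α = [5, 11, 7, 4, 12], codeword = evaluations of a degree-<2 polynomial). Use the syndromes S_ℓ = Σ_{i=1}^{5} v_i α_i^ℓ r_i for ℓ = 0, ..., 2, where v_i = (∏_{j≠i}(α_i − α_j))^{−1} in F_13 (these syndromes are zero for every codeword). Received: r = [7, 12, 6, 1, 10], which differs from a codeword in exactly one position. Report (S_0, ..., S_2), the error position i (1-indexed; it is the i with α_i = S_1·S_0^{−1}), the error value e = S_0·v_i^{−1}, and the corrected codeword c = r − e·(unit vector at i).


S = (8, 10, 6), error at position 2, error magnitude e = 8, c = [7, 4, 6, 1, 10].

Step 1: column multipliers v_i = (∏_{j≠i}(α_i − α_j))^{−1} mod 13.
  i = 1 (α = 5): (5−11)(5−7)(5−4)(5−12) = (−6)·(−2)·1·(−7) = −84 ≡ 7, so v_1 = 7^{−1} = 2 (mod 13).
  i = 2 (α = 11): (11−5)(11−7)(11−4)(11−12) = 6·4·7·(−1) = −168 ≡ 1, so v_2 = 1^{−1} = 1 (mod 13).
  i = 3 (α = 7): (7−5)(7−11)(7−4)(7−12) = 2·(−4)·3·(−5) = 120 ≡ 3, so v_3 = 3^{−1} = 9 (mod 13).
  i = 4 (α = 4): (4−5)(4−11)(4−7)(4−12) = (−1)·(−7)·(−3)·(−8) = 168 ≡ 12, so v_4 = 12^{−1} = 12 (mod 13).
  i = 5 (α = 12): (12−5)(12−11)(12−7)(12−4) = 7·1·5·8 = 280 ≡ 7, so v_5 = 7^{−1} = 2 (mod 13).
  v = [2, 1, 9, 12, 2].
Step 2: syndromes of r = [7, 12, 6, 1, 10] (all sums mod 13).
  S_0 = Σ v_i r_i = 2·7 + 1·12 + 9·6 + 12·1 + 2·10 = 112 ≡ 8.
  S_1 = Σ v_i α_i r_i = 2·5·7 + 1·11·12 + 9·7·6 + 12·4·1 + 2·12·10 = 868 ≡ 10.
  α_i^2 mod 13 = [12, 4, 10, 3, 1].
  S_2 = Σ v_i α_i^2 r_i = 2·12·7 + 1·4·12 + 9·10·6 + 12·3·1 + 2·1·10 = 812 ≡ 6.
  S = (8, 10, 6) ≠ 0, so r is not a codeword (an error is present).
Step 3: locate the error. For a single error e at position i, S_ℓ = v_i·e·α_i^ℓ, so α_err = S_1/S_0.
  S_0^{−1} = 8^{−1} = 5 (mod 13), so α_err = 10·5 = 50 ≡ 11 = α_2. Error position i = 2.
  Consistency check: S_2/S_1 = 6·4 = 24 ≡ 11 = α_err ✓ (single-error assumption holds).
Step 4: error magnitude e = S_0/v_2 = S_0·∏_{j≠2}(α_2 − α_j) = 8·1 = 8 ≡ 8 (mod 13).
Step 5: correct position 2: c_2 = r_2 − e = 12 − 8 ≡ 4 (mod 13). Hence c = [7, 4, 6, 1, 10].
  Check: interpolating c through the α_i gives m(x) = 3 + 6·x (degree < 2) with m(α_i) = c_i for every i, so c is indeed a codeword.


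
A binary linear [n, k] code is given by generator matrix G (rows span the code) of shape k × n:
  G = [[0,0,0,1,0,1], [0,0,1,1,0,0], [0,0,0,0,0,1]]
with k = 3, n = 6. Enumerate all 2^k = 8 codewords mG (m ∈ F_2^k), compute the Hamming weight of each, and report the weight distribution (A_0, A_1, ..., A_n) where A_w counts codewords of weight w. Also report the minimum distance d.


Weight distribution: A_0 = 1, A_1 = 3, A_2 = 3, A_3 = 1. Minimum distance d = 1.

Enumerate all 2^3 = 8 messages m ∈ F_2^3.
For each, compute codeword c = mG in F_2^6, then tally its weight.
  m = 000 → c = 000000, weight = 0.
  m = 100 → c = 000101, weight = 2.
  m = 010 → c = 001100, weight = 2.
  m = 110 → c = 001001, weight = 2.
  m = 001 → c = 000001, weight = 1.
  m = 101 → c = 000100, weight = 1.
  m = 011 → c = 001101, weight = 3.
  m = 111 → c = 001000, weight = 1.
Tally weights:
  weight 0: 1 codewords.
  weight 1: 3 codewords.
  weight 2: 3 codewords.
  weight 3: 1 codewords.
Minimum distance d = smallest w > 0 with A_w > 0 = 1.
Sanity: Σ A_w = 8 = 2^3 = 8 ✓.


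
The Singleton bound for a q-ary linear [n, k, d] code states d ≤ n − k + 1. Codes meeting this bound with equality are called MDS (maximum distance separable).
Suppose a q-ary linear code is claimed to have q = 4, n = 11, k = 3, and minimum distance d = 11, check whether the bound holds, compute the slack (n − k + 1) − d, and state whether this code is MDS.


Singleton RHS = n − k + 1 = 9, slack = -2, bound violated (no such code; not MDS).

Singleton bound: d ≤ n − k + 1.
Here n = 11, k = 3, so n − k + 1 = 9.
Given d = 11, check d ≤ 9: NO.
Slack = (n − k + 1) − d = -2.
The slack is negative: d = 11 exceeds n − k + 1 = 9 by 2, so the Singleton bound is violated and no linear [11, 3, 11]_4 code can exist. In particular it is not MDS (MDS requires d = n − k + 1 exactly).
Description: the claimed parameters are [11, 3, 11]_4; such a code would be impossible (violates the Singleton bound).


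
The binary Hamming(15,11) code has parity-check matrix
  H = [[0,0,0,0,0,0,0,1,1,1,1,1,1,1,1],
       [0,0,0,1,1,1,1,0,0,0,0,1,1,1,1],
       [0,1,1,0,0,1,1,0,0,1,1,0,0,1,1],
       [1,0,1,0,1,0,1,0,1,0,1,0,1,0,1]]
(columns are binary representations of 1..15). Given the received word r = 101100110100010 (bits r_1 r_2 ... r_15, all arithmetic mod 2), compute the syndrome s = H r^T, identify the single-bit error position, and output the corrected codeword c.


s = (1, 1, 0, 1)^T, error position = 13, corrected codeword c = 101100110100110

Compute s = H r^T mod 2 one row at a time:
  s_1 = 1 + 0 + 1 + 0 + 0 + 0 + 1 + 0 = 3 ≡ 1 (mod 2).
  s_2 = 1 + 0 + 0 + 1 + 0 + 0 + 1 + 0 = 3 ≡ 1 (mod 2).
  s_3 = 0 + 1 + 0 + 1 + 1 + 0 + 1 + 0 = 4 ≡ 0 (mod 2).
  s_4 = 1 + 1 + 0 + 1 + 0 + 0 + 0 + 0 = 3 ≡ 1 (mod 2).
s = (1, 1, 0, 1)^T — this equals column 13 of H (binary 1101), so error is at position 13.
Correct: flip bit 13 of r = 101100110100010 to get c = 101100110100110.


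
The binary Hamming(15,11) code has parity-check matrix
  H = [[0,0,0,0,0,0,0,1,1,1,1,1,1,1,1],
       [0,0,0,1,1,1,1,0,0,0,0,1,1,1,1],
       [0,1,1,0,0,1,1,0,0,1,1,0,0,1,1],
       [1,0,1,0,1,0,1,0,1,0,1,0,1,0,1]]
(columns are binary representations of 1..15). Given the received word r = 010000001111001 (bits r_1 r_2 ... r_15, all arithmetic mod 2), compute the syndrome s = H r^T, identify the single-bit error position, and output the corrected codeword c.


s = (1, 0, 0, 1)^T, error position = 9, corrected codeword c = 010000000111001

Compute s = H r^T mod 2 one row at a time:
  s_1 = 0 + 1 + 1 + 1 + 1 + 0 + 0 + 1 = 5 ≡ 1 (mod 2).
  s_2 = 0 + 0 + 0 + 0 + 1 + 0 + 0 + 1 = 2 ≡ 0 (mod 2).
  s_3 = 1 + 0 + 0 + 0 + 1 + 1 + 0 + 1 = 4 ≡ 0 (mod 2).
  s_4 = 0 + 0 + 0 + 0 + 1 + 1 + 0 + 1 = 3 ≡ 1 (mod 2).
s = (1, 0, 0, 1)^T — this equals column 9 of H (binary 1001), so error is at position 9.
Correct: flip bit 9 of r = 010000001111001 to get c = 010000000111001.


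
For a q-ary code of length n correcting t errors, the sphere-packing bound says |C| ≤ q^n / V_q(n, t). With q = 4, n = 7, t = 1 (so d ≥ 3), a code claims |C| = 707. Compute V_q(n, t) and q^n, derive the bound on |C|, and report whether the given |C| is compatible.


V_q(n, t) = 22, q^n = 16384, Hamming bound = 744, |C| = 707 ≤ bound (satisfied).

Step 1: Compute V_q(n, t) = Σ_{j=0}^1 C(n, j) (q−1)^j.
  j = 0: C(7,0)·(3)^0 = 1·1 = 1.
  j = 1: C(7,1)·(3)^1 = 7·3 = 21.
  V_q(n, t) = 1 + 21 = 22.
Step 2: q^n = 4^7 = 16384.
Step 3: Hamming bound ⌊q^n / V_q(n,t)⌋ = ⌊16384/22⌋ = 744.
Step 4: Compare |C| = 707 to 744: satisfied.
The claimed |C| lies below the Hamming bound.


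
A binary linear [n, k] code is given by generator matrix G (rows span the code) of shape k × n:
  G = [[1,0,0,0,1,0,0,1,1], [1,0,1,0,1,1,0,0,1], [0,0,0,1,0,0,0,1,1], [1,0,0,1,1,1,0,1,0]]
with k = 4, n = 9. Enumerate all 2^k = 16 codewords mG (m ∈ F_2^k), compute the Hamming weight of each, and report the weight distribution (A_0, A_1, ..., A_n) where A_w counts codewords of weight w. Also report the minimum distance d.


Weight distribution: A_0 = 1, A_1 = 1, A_2 = 1, A_3 = 4, A_4 = 5, A_5 = 3, A_6 = 1. Minimum distance d = 1.

Enumerate all 2^4 = 16 messages m ∈ F_2^4.
For each, compute codeword c = mG in F_2^9, then tally its weight.
  m = 0000 → c = 000000000, weight = 0.
  m = 1000 → c = 100010011, weight = 4.
  m = 0100 → c = 101011001, weight = 5.
  m = 1100 → c = 001001010, weight = 3.
  m = 0010 → c = 000100011, weight = 3.
  m = 1010 → c = 100110000, weight = 3.
  m = 0110 → c = 101111010, weight = 6.
  m = 1110 → c = 001101001, weight = 4.
  m = 0001 → c = 100111010, weight = 5.
  m = 1001 → c = 000101001, weight = 3.
  m = 0101 → c = 001100011, weight = 4.
  m = 1101 → c = 101110000, weight = 4.
  m = 0011 → c = 100011001, weight = 4.
  m = 1011 → c = 000001010, weight = 2.
  m = 0111 → c = 001000000, weight = 1.
  m = 1111 → c = 101010011, weight = 5.
Tally weights:
  weight 0: 1 codewords.
  weight 1: 1 codewords.
  weight 2: 1 codewords.
  weight 3: 4 codewords.
  weight 4: 5 codewords.
  weight 5: 3 codewords.
  weight 6: 1 codewords.
Minimum distance d = smallest w > 0 with A_w > 0 = 1.
Sanity: Σ A_w = 16 = 2^4 = 16 ✓.


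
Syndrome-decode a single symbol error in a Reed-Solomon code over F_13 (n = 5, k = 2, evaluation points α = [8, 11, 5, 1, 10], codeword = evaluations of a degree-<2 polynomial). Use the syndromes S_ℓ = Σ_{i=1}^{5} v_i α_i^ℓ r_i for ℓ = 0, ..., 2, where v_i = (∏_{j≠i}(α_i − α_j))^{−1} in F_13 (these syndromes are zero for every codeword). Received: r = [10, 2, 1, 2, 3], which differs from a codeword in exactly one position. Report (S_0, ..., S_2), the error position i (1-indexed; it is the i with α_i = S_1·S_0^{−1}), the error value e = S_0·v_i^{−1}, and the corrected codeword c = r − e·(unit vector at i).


S = (2, 9, 8), error at position 2, error magnitude e = 9, c = [10, 6, 1, 2, 3].

Step 1: column multipliers v_i = (∏_{j≠i}(α_i − α_j))^{−1} mod 13.
  i = 1 (α = 8): (8−11)(8−5)(8−1)(8−10) = (−3)·3·7·(−2) = 126 ≡ 9, so v_1 = 9^{−1} = 3 (mod 13).
  i = 2 (α = 11): (11−8)(11−5)(11−1)(11−10) = 3·6·10·1 = 180 ≡ 11, so v_2 = 11^{−1} = 6 (mod 13).
  i = 3 (α = 5): (5−8)(5−11)(5−1)(5−10) = (−3)·(−6)·4·(−5) = −360 ≡ 4, so v_3 = 4^{−1} = 10 (mod 13).
  i = 4 (α = 1): (1−8)(1−11)(1−5)(1−10) = (−7)·(−10)·(−4)·(−9) = 2520 ≡ 11, so v_4 = 11^{−1} = 6 (mod 13).
  i = 5 (α = 10): (10−8)(10−11)(10−5)(10−1) = 2·(−1)·5·9 = −90 ≡ 1, so v_5 = 1^{−1} = 1 (mod 13).
  v = [3, 6, 10, 6, 1].
Step 2: syndromes of r = [10, 2, 1, 2, 3] (all sums mod 13).
  S_0 = Σ v_i r_i = 3·10 + 6·2 + 10·1 + 6·2 + 1·3 = 67 ≡ 2.
  S_1 = Σ v_i α_i r_i = 3·8·10 + 6·11·2 + 10·5·1 + 6·1·2 + 1·10·3 = 464 ≡ 9.
  α_i^2 mod 13 = [12, 4, 12, 1, 9].
  S_2 = Σ v_i α_i^2 r_i = 3·12·10 + 6·4·2 + 10·12·1 + 6·1·2 + 1·9·3 = 567 ≡ 8.
  S = (2, 9, 8) ≠ 0, so r is not a codeword (an error is present).
Step 3: locate the error. For a single error e at position i, S_ℓ = v_i·e·α_i^ℓ, so α_err = S_1/S_0.
  S_0^{−1} = 2^{−1} = 7 (mod 13), so α_err = 9·7 = 63 ≡ 11 = α_2. Error position i = 2.
  Consistency check: S_2/S_1 = 8·3 = 24 ≡ 11 = α_err ✓ (single-error assumption holds).
Step 4: error magnitude e = S_0/v_2 = S_0·∏_{j≠2}(α_2 − α_j) = 2·11 = 22 ≡ 9 (mod 13).
Step 5: correct position 2: c_2 = r_2 − e = 2 − 9 ≡ 6 (mod 13). Hence c = [10, 6, 1, 2, 3].
  Check: interpolating c through the α_i gives m(x) = 12 + 3·x (degree < 2) with m(α_i) = c_i for every i, so c is indeed a codeword.


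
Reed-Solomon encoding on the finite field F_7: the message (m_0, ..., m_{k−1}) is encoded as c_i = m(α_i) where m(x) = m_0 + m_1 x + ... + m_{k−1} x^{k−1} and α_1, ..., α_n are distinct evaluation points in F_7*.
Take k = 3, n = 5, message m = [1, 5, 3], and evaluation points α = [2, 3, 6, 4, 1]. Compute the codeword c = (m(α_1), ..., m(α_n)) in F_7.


c = [2, 1, 6, 6, 2]

Message polynomial: m(x) = 1 + 5·x + 3·x^2 (mod 7).
For each evaluation point α_i, compute m(α_i) mod 7:
  α_1 = 2: Horner steps 3 → 4 → 2, so m(2) = 2.
  α_2 = 3: Horner steps 3 → 0 → 1, so m(3) = 1.
  α_3 = 6: Horner steps 3 → 2 → 6, so m(6) = 6.
  α_4 = 4: Horner steps 3 → 3 → 6, so m(4) = 6.
  α_5 = 1: Horner steps 3 → 1 → 2, so m(1) = 2.
Codeword c = [2, 1, 6, 6, 2] ∈ F_7^5.


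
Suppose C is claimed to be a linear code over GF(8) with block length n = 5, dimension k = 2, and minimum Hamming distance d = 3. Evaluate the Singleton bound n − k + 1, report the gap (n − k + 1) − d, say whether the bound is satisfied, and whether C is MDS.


Singleton RHS = n − k + 1 = 4, slack = 1, bound satisfied, not MDS.

Singleton bound: d ≤ n − k + 1.
Here n = 5, k = 2, so n − k + 1 = 4.
Given d = 3, check d ≤ 4: YES.
Slack = (n − k + 1) − d = 1.
The code is NOT MDS (slack = 1 > 0).
Description: the claimed parameters are [5, 2, 3]_8; such a code would be non-MDS.


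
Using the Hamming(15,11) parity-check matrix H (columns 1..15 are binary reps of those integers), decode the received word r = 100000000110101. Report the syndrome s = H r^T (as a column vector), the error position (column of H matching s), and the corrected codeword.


s = (0, 0, 1, 0)^T, error position = 2, corrected codeword c = 110000000110101

Compute s = H r^T mod 2 one row at a time:
  s_1 = 0 + 0 + 1 + 1 + 0 + 1 + 0 + 1 = 4 ≡ 0 (mod 2).
  s_2 = 0 + 0 + 0 + 0 + 0 + 1 + 0 + 1 = 2 ≡ 0 (mod 2).
  s_3 = 0 + 0 + 0 + 0 + 1 + 1 + 0 + 1 = 3 ≡ 1 (mod 2).
  s_4 = 1 + 0 + 0 + 0 + 0 + 1 + 1 + 1 = 4 ≡ 0 (mod 2).
s = (0, 0, 1, 0)^T — this equals column 2 of H (binary 0010), so error is at position 2.
Correct: flip bit 2 of r = 100000000110101 to get c = 110000000110101.


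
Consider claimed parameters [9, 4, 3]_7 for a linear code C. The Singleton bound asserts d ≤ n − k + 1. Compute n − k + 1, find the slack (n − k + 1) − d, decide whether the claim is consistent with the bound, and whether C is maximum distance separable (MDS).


Singleton RHS = n − k + 1 = 6, slack = 3, bound satisfied, not MDS.

Singleton bound: d ≤ n − k + 1.
Here n = 9, k = 4, so n − k + 1 = 6.
Given d = 3, check d ≤ 6: YES.
Slack = (n − k + 1) − d = 3.
The code is NOT MDS (slack = 3 > 0).
Description: the claimed parameters are [9, 4, 3]_7; such a code would be non-MDS.


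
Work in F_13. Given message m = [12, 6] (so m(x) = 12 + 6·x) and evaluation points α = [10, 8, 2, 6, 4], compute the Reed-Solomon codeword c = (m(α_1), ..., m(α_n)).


c = [7, 8, 11, 9, 10]

Message polynomial: m(x) = 12 + 6·x (mod 13).
For each evaluation point α_i, compute m(α_i) mod 13:
  α_1 = 10: Horner steps 6 → 7, so m(10) = 7.
  α_2 = 8: Horner steps 6 → 8, so m(8) = 8.
  α_3 = 2: Horner steps 6 → 11, so m(2) = 11.
  α_4 = 6: Horner steps 6 → 9, so m(6) = 9.
  α_5 = 4: Horner steps 6 → 10, so m(4) = 10.
Codeword c = [7, 8, 11, 9, 10] ∈ F_13^5.


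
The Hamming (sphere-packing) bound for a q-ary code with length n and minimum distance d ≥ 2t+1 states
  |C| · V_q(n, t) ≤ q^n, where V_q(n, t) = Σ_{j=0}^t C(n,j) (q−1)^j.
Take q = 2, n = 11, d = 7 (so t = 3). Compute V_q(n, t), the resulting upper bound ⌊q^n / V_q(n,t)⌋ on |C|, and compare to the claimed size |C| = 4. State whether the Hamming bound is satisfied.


V_q(n, t) = 232, q^n = 2048, Hamming bound = 8, |C| = 4 ≤ bound (satisfied).

Step 1: Compute V_q(n, t) = Σ_{j=0}^3 C(n, j) (q−1)^j.
  j = 0: C(11,0)·(1)^0 = 1·1 = 1.
  j = 1: C(11,1)·(1)^1 = 11·1 = 11.
  j = 2: C(11,2)·(1)^2 = 55·1 = 55.
  j = 3: C(11,3)·(1)^3 = 165·1 = 165.
  V_q(n, t) = 1 + 11 + 55 + 165 = 232.
Step 2: q^n = 2^11 = 2048.
Step 3: Hamming bound ⌊q^n / V_q(n,t)⌋ = ⌊2048/232⌋ = 8.
Step 4: Compare |C| = 4 to 8: satisfied.
The claimed |C| lies below the Hamming bound.


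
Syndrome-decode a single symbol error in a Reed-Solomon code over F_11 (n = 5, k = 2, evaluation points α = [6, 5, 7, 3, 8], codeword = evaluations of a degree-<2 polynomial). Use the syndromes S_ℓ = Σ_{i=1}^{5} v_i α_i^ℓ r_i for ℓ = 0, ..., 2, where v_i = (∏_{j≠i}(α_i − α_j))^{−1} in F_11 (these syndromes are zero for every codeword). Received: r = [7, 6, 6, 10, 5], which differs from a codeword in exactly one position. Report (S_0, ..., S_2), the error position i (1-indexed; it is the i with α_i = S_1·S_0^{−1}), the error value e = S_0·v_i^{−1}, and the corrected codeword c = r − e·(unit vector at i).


S = (2, 10, 6), error at position 2, error magnitude e = 9, c = [7, 8, 6, 10, 5].

Step 1: column multipliers v_i = (∏_{j≠i}(α_i − α_j))^{−1} mod 11.
  i = 1 (α = 6): (6−5)(6−7)(6−3)(6−8) = 1·(−1)·3·(−2) = 6 ≡ 6, so v_1 = 6^{−1} = 2 (mod 11).
  i = 2 (α = 5): (5−6)(5−7)(5−3)(5−8) = (−1)·(−2)·2·(−3) = −12 ≡ 10, so v_2 = 10^{−1} = 10 (mod 11).
  i = 3 (α = 7): (7−6)(7−5)(7−3)(7−8) = 1·2·4·(−1) = −8 ≡ 3, so v_3 = 3^{−1} = 4 (mod 11).
  i = 4 (α = 3): (3−6)(3−5)(3−7)(3−8) = (−3)·(−2)·(−4)·(−5) = 120 ≡ 10, so v_4 = 10^{−1} = 10 (mod 11).
  i = 5 (α = 8): (8−6)(8−5)(8−7)(8−3) = 2·3·1·5 = 30 ≡ 8, so v_5 = 8^{−1} = 7 (mod 11).
  v = [2, 10, 4, 10, 7].
Step 2: syndromes of r = [7, 6, 6, 10, 5] (all sums mod 11).
  S_0 = Σ v_i r_i = 2·7 + 10·6 + 4·6 + 10·10 + 7·5 = 233 ≡ 2.
  S_1 = Σ v_i α_i r_i = 2·6·7 + 10·5·6 + 4·7·6 + 10·3·10 + 7·8·5 = 1132 ≡ 10.
  α_i^2 mod 11 = [3, 3, 5, 9, 9].
  S_2 = Σ v_i α_i^2 r_i = 2·3·7 + 10·3·6 + 4·5·6 + 10·9·10 + 7·9·5 = 1557 ≡ 6.
  S = (2, 10, 6) ≠ 0, so r is not a codeword (an error is present).
Step 3: locate the error. For a single error e at position i, S_ℓ = v_i·e·α_i^ℓ, so α_err = S_1/S_0.
  S_0^{−1} = 2^{−1} = 6 (mod 11), so α_err = 10·6 = 60 ≡ 5 = α_2. Error position i = 2.
  Consistency check: S_2/S_1 = 6·10 = 60 ≡ 5 = α_err ✓ (single-error assumption holds).
Step 4: error magnitude e = S_0/v_2 = S_0·∏_{j≠2}(α_2 − α_j) = 2·10 = 20 ≡ 9 (mod 11).
Step 5: correct position 2: c_2 = r_2 − e = 6 − 9 ≡ 8 (mod 11). Hence c = [7, 8, 6, 10, 5].
  Check: interpolating c through the α_i gives m(x) = 2 + 10·x (degree < 2) with m(α_i) = c_i for every i, so c is indeed a codeword.


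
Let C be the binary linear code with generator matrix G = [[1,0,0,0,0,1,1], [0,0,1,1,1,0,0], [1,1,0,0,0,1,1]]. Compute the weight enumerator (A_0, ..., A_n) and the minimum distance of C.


Weight distribution: A_0 = 1, A_1 = 1, A_3 = 2, A_4 = 2, A_6 = 1, A_7 = 1. Minimum distance d = 1.

Enumerate all 2^3 = 8 messages m ∈ F_2^3.
For each, compute codeword c = mG in F_2^7, then tally its weight.
  m = 000 → c = 0000000, weight = 0.
  m = 100 → c = 1000011, weight = 3.
  m = 010 → c = 0011100, weight = 3.
  m = 110 → c = 1011111, weight = 6.
  m = 001 → c = 1100011, weight = 4.
  m = 101 → c = 0100000, weight = 1.
  m = 011 → c = 1111111, weight = 7.
  m = 111 → c = 0111100, weight = 4.
Tally weights:
  weight 0: 1 codewords.
  weight 1: 1 codewords.
  weight 3: 2 codewords.
  weight 4: 2 codewords.
  weight 6: 1 codewords.
  weight 7: 1 codewords.
Minimum distance d = smallest w > 0 with A_w > 0 = 1.
Sanity: Σ A_w = 8 = 2^3 = 8 ✓.


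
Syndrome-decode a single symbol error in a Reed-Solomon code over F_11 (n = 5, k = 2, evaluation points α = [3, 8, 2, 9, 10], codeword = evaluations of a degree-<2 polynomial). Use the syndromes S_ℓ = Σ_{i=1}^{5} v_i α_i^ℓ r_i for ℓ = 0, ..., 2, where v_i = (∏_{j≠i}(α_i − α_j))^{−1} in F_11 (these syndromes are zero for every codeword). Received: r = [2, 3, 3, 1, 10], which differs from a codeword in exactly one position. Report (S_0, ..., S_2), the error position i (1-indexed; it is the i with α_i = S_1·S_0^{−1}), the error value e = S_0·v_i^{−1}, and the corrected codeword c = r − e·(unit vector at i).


S = (9, 7, 3), error at position 3, error magnitude e = 10, c = [2, 3, 4, 1, 10].

Step 1: column multipliers v_i = (∏_{j≠i}(α_i − α_j))^{−1} mod 11.
  i = 1 (α = 3): (3−8)(3−2)(3−9)(3−10) = (−5)·1·(−6)·(−7) = −210 ≡ 10, so v_1 = 10^{−1} = 10 (mod 11).
  i = 2 (α = 8): (8−3)(8−2)(8−9)(8−10) = 5·6·(−1)·(−2) = 60 ≡ 5, so v_2 = 5^{−1} = 9 (mod 11).
  i = 3 (α = 2): (2−3)(2−8)(2−9)(2−10) = (−1)·(−6)·(−7)·(−8) = 336 ≡ 6, so v_3 = 6^{−1} = 2 (mod 11).
  i = 4 (α = 9): (9−3)(9−8)(9−2)(9−10) = 6·1·7·(−1) = −42 ≡ 2, so v_4 = 2^{−1} = 6 (mod 11).
  i = 5 (α = 10): (10−3)(10−8)(10−2)(10−9) = 7·2·8·1 = 112 ≡ 2, so v_5 = 2^{−1} = 6 (mod 11).
  v = [10, 9, 2, 6, 6].
Step 2: syndromes of r = [2, 3, 3, 1, 10] (all sums mod 11).
  S_0 = Σ v_i r_i = 10·2 + 9·3 + 2·3 + 6·1 + 6·10 = 119 ≡ 9.
  S_1 = Σ v_i α_i r_i = 10·3·2 + 9·8·3 + 2·2·3 + 6·9·1 + 6·10·10 = 942 ≡ 7.
  α_i^2 mod 11 = [9, 9, 4, 4, 1].
  S_2 = Σ v_i α_i^2 r_i = 10·9·2 + 9·9·3 + 2·4·3 + 6·4·1 + 6·1·10 = 531 ≡ 3.
  S = (9, 7, 3) ≠ 0, so r is not a codeword (an error is present).
Step 3: locate the error. For a single error e at position i, S_ℓ = v_i·e·α_i^ℓ, so α_err = S_1/S_0.
  S_0^{−1} = 9^{−1} = 5 (mod 11), so α_err = 7·5 = 35 ≡ 2 = α_3. Error position i = 3.
  Consistency check: S_2/S_1 = 3·8 = 24 ≡ 2 = α_err ✓ (single-error assumption holds).
Step 4: error magnitude e = S_0/v_3 = S_0·∏_{j≠3}(α_3 − α_j) = 9·6 = 54 ≡ 10 (mod 11).
Step 5: correct position 3: c_3 = r_3 − e = 3 − 10 ≡ 4 (mod 11). Hence c = [2, 3, 4, 1, 10].
  Check: interpolating c through the α_i gives m(x) = 8 + 9·x (degree < 2) with m(α_i) = c_i for every i, so c is indeed a codeword.


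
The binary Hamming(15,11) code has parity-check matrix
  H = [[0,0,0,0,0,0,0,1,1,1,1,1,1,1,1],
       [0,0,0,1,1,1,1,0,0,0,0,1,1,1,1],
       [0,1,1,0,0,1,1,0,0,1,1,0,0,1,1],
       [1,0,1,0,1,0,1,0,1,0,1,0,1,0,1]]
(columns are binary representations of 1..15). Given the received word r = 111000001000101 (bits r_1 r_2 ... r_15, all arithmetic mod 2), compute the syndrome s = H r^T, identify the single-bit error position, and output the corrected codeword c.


s = (1, 0, 1, 1)^T, error position = 11, corrected codeword c = 111000001010101

Compute s = H r^T mod 2 one row at a time:
  s_1 = 0 + 1 + 0 + 0 + 0 + 1 + 0 + 1 = 3 ≡ 1 (mod 2).
  s_2 = 0 + 0 + 0 + 0 + 0 + 1 + 0 + 1 = 2 ≡ 0 (mod 2).
  s_3 = 1 + 1 + 0 + 0 + 0 + 0 + 0 + 1 = 3 ≡ 1 (mod 2).
  s_4 = 1 + 1 + 0 + 0 + 1 + 0 + 1 + 1 = 5 ≡ 1 (mod 2).
s = (1, 0, 1, 1)^T — this equals column 11 of H (binary 1011), so error is at position 11.
Correct: flip bit 11 of r = 111000001000101 to get c = 111000001010101.


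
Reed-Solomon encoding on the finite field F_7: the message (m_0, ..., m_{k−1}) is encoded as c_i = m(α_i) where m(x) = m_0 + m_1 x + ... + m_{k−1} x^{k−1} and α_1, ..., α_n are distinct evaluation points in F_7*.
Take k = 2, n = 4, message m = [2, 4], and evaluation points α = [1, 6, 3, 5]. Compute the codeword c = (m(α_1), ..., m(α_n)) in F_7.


c = [6, 5, 0, 1]

Message polynomial: m(x) = 2 + 4·x (mod 7).
For each evaluation point α_i, compute m(α_i) mod 7:
  α_1 = 1: Horner steps 4 → 6, so m(1) = 6.
  α_2 = 6: Horner steps 4 → 5, so m(6) = 5.
  α_3 = 3: Horner steps 4 → 0, so m(3) = 0.
  α_4 = 5: Horner steps 4 → 1, so m(5) = 1.
Codeword c = [6, 5, 0, 1] ∈ F_7^4.


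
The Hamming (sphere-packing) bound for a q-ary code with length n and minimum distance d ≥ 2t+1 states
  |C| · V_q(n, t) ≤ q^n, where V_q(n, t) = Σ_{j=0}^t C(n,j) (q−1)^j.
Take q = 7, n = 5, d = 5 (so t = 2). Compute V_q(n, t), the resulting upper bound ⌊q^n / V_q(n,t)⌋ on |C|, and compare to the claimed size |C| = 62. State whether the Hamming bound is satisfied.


V_q(n, t) = 391, q^n = 16807, Hamming bound = 42, |C| = 62 > bound (violated).

Step 1: Compute V_q(n, t) = Σ_{j=0}^2 C(n, j) (q−1)^j.
  j = 0: C(5,0)·(6)^0 = 1·1 = 1.
  j = 1: C(5,1)·(6)^1 = 5·6 = 30.
  j = 2: C(5,2)·(6)^2 = 10·36 = 360.
  V_q(n, t) = 1 + 30 + 360 = 391.
Step 2: q^n = 7^5 = 16807.
Step 3: Hamming bound ⌊q^n / V_q(n,t)⌋ = ⌊16807/391⌋ = 42.
Step 4: Compare |C| = 62 to 42: violated.
The claimed |C| lies above the Hamming bound, so no 7-ary code of length 5 with d ≥ 5 can have 62 codewords.


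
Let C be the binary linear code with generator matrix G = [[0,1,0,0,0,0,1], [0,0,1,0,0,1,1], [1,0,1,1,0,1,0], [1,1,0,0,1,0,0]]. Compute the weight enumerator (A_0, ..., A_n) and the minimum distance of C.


Weight distribution: A_0 = 1, A_2 = 2, A_3 = 6, A_4 = 3, A_5 = 2, A_6 = 2. Minimum distance d = 2.

Enumerate all 2^4 = 16 messages m ∈ F_2^4.
For each, compute codeword c = mG in F_2^7, then tally its weight.
  m = 0000 → c = 0000000, weight = 0.
  m = 1000 → c = 0100001, weight = 2.
  m = 0100 → c = 0010011, weight = 3.
  m = 1100 → c = 0110010, weight = 3.
  m = 0010 → c = 1011010, weight = 4.
  m = 1010 → c = 1111011, weight = 6.
  m = 0110 → c = 1001001, weight = 3.
  m = 1110 → c = 1101000, weight = 3.
  m = 0001 → c = 1100100, weight = 3.
  m = 1001 → c = 1000101, weight = 3.
  m = 0101 → c = 1110111, weight = 6.
  m = 1101 → c = 1010110, weight = 4.
  m = 0011 → c = 0111110, weight = 5.
  m = 1011 → c = 0011111, weight = 5.
  m = 0111 → c = 0101101, weight = 4.
  m = 1111 → c = 0001100, weight = 2.
Tally weights:
  weight 0: 1 codewords.
  weight 2: 2 codewords.
  weight 3: 6 codewords.
  weight 4: 3 codewords.
  weight 5: 2 codewords.
  weight 6: 2 codewords.
Minimum distance d = smallest w > 0 with A_w > 0 = 2.
Sanity: Σ A_w = 16 = 2^4 = 16 ✓.


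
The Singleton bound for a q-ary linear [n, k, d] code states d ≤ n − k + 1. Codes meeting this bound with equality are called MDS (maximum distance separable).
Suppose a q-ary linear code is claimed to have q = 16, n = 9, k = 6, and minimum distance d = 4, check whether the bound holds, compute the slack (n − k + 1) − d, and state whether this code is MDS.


Singleton RHS = n − k + 1 = 4, slack = 0, bound satisfied, MDS.

Singleton bound: d ≤ n − k + 1.
Here n = 9, k = 6, so n − k + 1 = 4.
Given d = 4, check d ≤ 4: YES.
Slack = (n − k + 1) − d = 0.
The code is MDS (slack = 0).
Description: the claimed parameters are [9, 6, 4]_16; such a code would be MDS (meets Singleton bound).


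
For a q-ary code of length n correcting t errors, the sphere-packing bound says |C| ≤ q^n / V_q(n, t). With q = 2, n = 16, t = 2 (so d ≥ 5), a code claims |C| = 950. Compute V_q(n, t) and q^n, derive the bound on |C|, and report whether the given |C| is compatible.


V_q(n, t) = 137, q^n = 65536, Hamming bound = 478, |C| = 950 > bound (violated).

Step 1: Compute V_q(n, t) = Σ_{j=0}^2 C(n, j) (q−1)^j.
  j = 0: C(16,0)·(1)^0 = 1·1 = 1.
  j = 1: C(16,1)·(1)^1 = 16·1 = 16.
  j = 2: C(16,2)·(1)^2 = 120·1 = 120.
  V_q(n, t) = 1 + 16 + 120 = 137.
Step 2: q^n = 2^16 = 65536.
Step 3: Hamming bound ⌊q^n / V_q(n,t)⌋ = ⌊65536/137⌋ = 478.
Step 4: Compare |C| = 950 to 478: violated.
The claimed |C| lies above the Hamming bound, so no 2-ary code of length 16 with d ≥ 5 can have 950 codewords.


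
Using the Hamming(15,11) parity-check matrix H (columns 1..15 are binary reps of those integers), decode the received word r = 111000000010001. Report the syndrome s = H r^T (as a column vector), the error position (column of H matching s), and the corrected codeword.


s = (0, 1, 0, 0)^T, error position = 4, corrected codeword c = 111100000010001

Compute s = H r^T mod 2 one row at a time:
  s_1 = 0 + 0 + 0 + 1 + 0 + 0 + 0 + 1 = 2 ≡ 0 (mod 2).
  s_2 = 0 + 0 + 0 + 0 + 0 + 0 + 0 + 1 = 1 ≡ 1 (mod 2).
  s_3 = 1 + 1 + 0 + 0 + 0 + 1 + 0 + 1 = 4 ≡ 0 (mod 2).
  s_4 = 1 + 1 + 0 + 0 + 0 + 1 + 0 + 1 = 4 ≡ 0 (mod 2).
s = (0, 1, 0, 0)^T — this equals column 4 of H (binary 0100), so error is at position 4.
Correct: flip bit 4 of r = 111000000010001 to get c = 111100000010001.


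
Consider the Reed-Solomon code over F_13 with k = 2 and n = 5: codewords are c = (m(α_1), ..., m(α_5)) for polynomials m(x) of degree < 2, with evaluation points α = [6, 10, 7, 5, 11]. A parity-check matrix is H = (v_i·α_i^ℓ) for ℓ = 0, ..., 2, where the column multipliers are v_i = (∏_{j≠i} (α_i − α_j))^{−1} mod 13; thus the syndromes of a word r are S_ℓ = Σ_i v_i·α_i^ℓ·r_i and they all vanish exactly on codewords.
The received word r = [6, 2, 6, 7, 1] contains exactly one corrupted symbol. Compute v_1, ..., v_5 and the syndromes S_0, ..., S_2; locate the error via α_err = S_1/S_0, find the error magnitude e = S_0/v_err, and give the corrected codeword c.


S = (6, 3, 8), error at position 3, error magnitude e = 1, c = [6, 2, 5, 7, 1].

Step 1: column multipliers v_i = (∏_{j≠i}(α_i − α_j))^{−1} mod 13.
  i = 1 (α = 6): (6−10)(6−7)(6−5)(6−11) = (−4)·(−1)·1·(−5) = −20 ≡ 6, so v_1 = 6^{−1} = 11 (mod 13).
  i = 2 (α = 10): (10−6)(10−7)(10−5)(10−11) = 4·3·5·(−1) = −60 ≡ 5, so v_2 = 5^{−1} = 8 (mod 13).
  i = 3 (α = 7): (7−6)(7−10)(7−5)(7−11) = 1·(−3)·2·(−4) = 24 ≡ 11, so v_3 = 11^{−1} = 6 (mod 13).
  i = 4 (α = 5): (5−6)(5−10)(5−7)(5−11) = (−1)·(−5)·(−2)·(−6) = 60 ≡ 8, so v_4 = 8^{−1} = 5 (mod 13).
  i = 5 (α = 11): (11−6)(11−10)(11−7)(11−5) = 5·1·4·6 = 120 ≡ 3, so v_5 = 3^{−1} = 9 (mod 13).
  v = [11, 8, 6, 5, 9].
Step 2: syndromes of r = [6, 2, 6, 7, 1] (all sums mod 13).
  S_0 = Σ v_i r_i = 11·6 + 8·2 + 6·6 + 5·7 + 9·1 = 162 ≡ 6.
  S_1 = Σ v_i α_i r_i = 11·6·6 + 8·10·2 + 6·7·6 + 5·5·7 + 9·11·1 = 1082 ≡ 3.
  α_i^2 mod 13 = [10, 9, 10, 12, 4].
  S_2 = Σ v_i α_i^2 r_i = 11·10·6 + 8·9·2 + 6·10·6 + 5·12·7 + 9·4·1 = 1620 ≡ 8.
  S = (6, 3, 8) ≠ 0, so r is not a codeword (an error is present).
Step 3: locate the error. For a single error e at position i, S_ℓ = v_i·e·α_i^ℓ, so α_err = S_1/S_0.
  S_0^{−1} = 6^{−1} = 11 (mod 13), so α_err = 3·11 = 33 ≡ 7 = α_3. Error position i = 3.
  Consistency check: S_2/S_1 = 8·9 = 72 ≡ 7 = α_err ✓ (single-error assumption holds).
Step 4: error magnitude e = S_0/v_3 = S_0·∏_{j≠3}(α_3 − α_j) = 6·11 = 66 ≡ 1 (mod 13).
Step 5: correct position 3: c_3 = r_3 − e = 6 − 1 ≡ 5 (mod 13). Hence c = [6, 2, 5, 7, 1].
  Check: interpolating c through the α_i gives m(x) = 12 + 12·x (degree < 2) with m(α_i) = c_i for every i, so c is indeed a codeword.


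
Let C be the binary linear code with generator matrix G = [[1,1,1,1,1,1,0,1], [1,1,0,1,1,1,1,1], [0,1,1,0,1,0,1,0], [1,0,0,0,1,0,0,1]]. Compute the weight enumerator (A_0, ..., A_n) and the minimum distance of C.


Weight distribution: A_0 = 1, A_2 = 2, A_3 = 2, A_4 = 5, A_5 = 4, A_7 = 2. Minimum distance d = 2.

Enumerate all 2^4 = 16 messages m ∈ F_2^4.
For each, compute codeword c = mG in F_2^8, then tally its weight.
  m = 0000 → c = 00000000, weight = 0.
  m = 1000 → c = 11111101, weight = 7.
  m = 0100 → c = 11011111, weight = 7.
  m = 1100 → c = 00100010, weight = 2.
  m = 0010 → c = 01101010, weight = 4.
  m = 1010 → c = 10010111, weight = 5.
  m = 0110 → c = 10110101, weight = 5.
  m = 1110 → c = 01001000, weight = 2.
  m = 0001 → c = 10001001, weight = 3.
  m = 1001 → c = 01110100, weight = 4.
  m = 0101 → c = 01010110, weight = 4.
  m = 1101 → c = 10101011, weight = 5.
  m = 0011 → c = 11100011, weight = 5.
  m = 1011 → c = 00011110, weight = 4.
  m = 0111 → c = 00111100, weight = 4.
  m = 1111 → c = 11000001, weight = 3.
Tally weights:
  weight 0: 1 codewords.
  weight 2: 2 codewords.
  weight 3: 2 codewords.
  weight 4: 5 codewords.
  weight 5: 4 codewords.
  weight 7: 2 codewords.
Minimum distance d = smallest w > 0 with A_w > 0 = 2.
Sanity: Σ A_w = 16 = 2^4 = 16 ✓.


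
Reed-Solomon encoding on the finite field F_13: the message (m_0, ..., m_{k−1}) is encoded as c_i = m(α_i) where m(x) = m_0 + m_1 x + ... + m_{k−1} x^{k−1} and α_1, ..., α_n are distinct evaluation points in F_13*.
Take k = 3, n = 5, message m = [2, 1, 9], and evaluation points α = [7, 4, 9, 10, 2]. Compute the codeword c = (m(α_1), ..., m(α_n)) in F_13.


c = [8, 7, 12, 2, 1]

Message polynomial: m(x) = 2 + 1·x + 9·x^2 (mod 13).
For each evaluation point α_i, compute m(α_i) mod 13:
  α_1 = 7: Horner steps 9 → 12 → 8, so m(7) = 8.
  α_2 = 4: Horner steps 9 → 11 → 7, so m(4) = 7.
  α_3 = 9: Horner steps 9 → 4 → 12, so m(9) = 12.
  α_4 = 10: Horner steps 9 → 0 → 2, so m(10) = 2.
  α_5 = 2: Horner steps 9 → 6 → 1, so m(2) = 1.
Codeword c = [8, 7, 12, 2, 1] ∈ F_13^5.


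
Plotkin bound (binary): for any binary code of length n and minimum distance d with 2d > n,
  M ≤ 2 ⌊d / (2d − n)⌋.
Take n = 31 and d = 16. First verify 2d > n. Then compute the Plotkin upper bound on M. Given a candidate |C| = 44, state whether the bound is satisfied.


Plotkin bound M ≤ 32; given |C| = 44 > bound (violated).

Check applicability: 2d = 32, n = 31.
2d − n = 1 > 0, so Plotkin applies.
Compute d/(2d−n) = 16/1 ≈ 16.0000.
⌊d/(2d−n)⌋ = 16.
Plotkin bound: M ≤ 2·16 = 32.
Given |C| = 44, check: VIOLATED.
This |C| is above the Plotkin bound, so no binary code with n = 31, d = 16 and 44 codewords exists.


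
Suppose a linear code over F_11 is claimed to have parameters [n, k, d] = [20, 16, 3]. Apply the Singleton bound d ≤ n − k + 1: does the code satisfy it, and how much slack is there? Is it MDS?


Singleton RHS = n − k + 1 = 5, slack = 2, bound satisfied, not MDS.

Singleton bound: d ≤ n − k + 1.
Here n = 20, k = 16, so n − k + 1 = 5.
Given d = 3, check d ≤ 5: YES.
Slack = (n − k + 1) − d = 2.
The code is NOT MDS (slack = 2 > 0).
Description: the claimed parameters are [20, 16, 3]_11; such a code would be non-MDS.


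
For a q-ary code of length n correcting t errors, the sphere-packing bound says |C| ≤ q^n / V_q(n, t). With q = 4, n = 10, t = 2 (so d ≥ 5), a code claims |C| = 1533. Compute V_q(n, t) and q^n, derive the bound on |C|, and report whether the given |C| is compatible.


V_q(n, t) = 436, q^n = 1048576, Hamming bound = 2404, |C| = 1533 ≤ bound (satisfied).

Step 1: Compute V_q(n, t) = Σ_{j=0}^2 C(n, j) (q−1)^j.
  j = 0: C(10,0)·(3)^0 = 1·1 = 1.
  j = 1: C(10,1)·(3)^1 = 10·3 = 30.
  j = 2: C(10,2)·(3)^2 = 45·9 = 405.
  V_q(n, t) = 1 + 30 + 405 = 436.
Step 2: q^n = 4^10 = 1048576.
Step 3: Hamming bound ⌊q^n / V_q(n,t)⌋ = ⌊1048576/436⌋ = 2404.
Step 4: Compare |C| = 1533 to 2404: satisfied.
The claimed |C| lies below the Hamming bound.


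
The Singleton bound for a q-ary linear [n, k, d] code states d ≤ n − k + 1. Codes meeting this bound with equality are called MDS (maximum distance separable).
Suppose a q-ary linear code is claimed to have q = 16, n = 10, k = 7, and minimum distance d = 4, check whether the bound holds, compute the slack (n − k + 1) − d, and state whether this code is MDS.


Singleton RHS = n − k + 1 = 4, slack = 0, bound satisfied, MDS.

Singleton bound: d ≤ n − k + 1.
Here n = 10, k = 7, so n − k + 1 = 4.
Given d = 4, check d ≤ 4: YES.
Slack = (n − k + 1) − d = 0.
The code is MDS (slack = 0).
Description: the claimed parameters are [10, 7, 4]_16; such a code would be MDS (meets Singleton bound).


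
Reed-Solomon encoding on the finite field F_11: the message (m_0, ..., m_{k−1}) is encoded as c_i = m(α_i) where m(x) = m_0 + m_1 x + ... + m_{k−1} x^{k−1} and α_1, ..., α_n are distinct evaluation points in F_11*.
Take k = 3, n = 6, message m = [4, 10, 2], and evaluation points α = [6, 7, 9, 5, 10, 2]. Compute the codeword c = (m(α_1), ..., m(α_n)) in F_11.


c = [4, 7, 3, 5, 7, 10]

Message polynomial: m(x) = 4 + 10·x + 2·x^2 (mod 11).
For each evaluation point α_i, compute m(α_i) mod 11:
  α_1 = 6: Horner steps 2 → 0 → 4, so m(6) = 4.
  α_2 = 7: Horner steps 2 → 2 → 7, so m(7) = 7.
  α_3 = 9: Horner steps 2 → 6 → 3, so m(9) = 3.
  α_4 = 5: Horner steps 2 → 9 → 5, so m(5) = 5.
  α_5 = 10: Horner steps 2 → 8 → 7, so m(10) = 7.
  α_6 = 2: Horner steps 2 → 3 → 10, so m(2) = 10.
Codeword c = [4, 7, 3, 5, 7, 10] ∈ F_11^6.


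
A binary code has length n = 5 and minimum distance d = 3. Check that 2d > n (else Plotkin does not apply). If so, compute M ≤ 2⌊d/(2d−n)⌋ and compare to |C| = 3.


Plotkin bound M ≤ 6; given |C| = 3 ≤ bound (satisfied).

Check applicability: 2d = 6, n = 5.
2d − n = 1 > 0, so Plotkin applies.
Compute d/(2d−n) = 3/1 ≈ 3.0000.
⌊d/(2d−n)⌋ = 3.
Plotkin bound: M ≤ 2·3 = 6.
Given |C| = 3, check: satisfied.
This |C| is below the Plotkin bound.


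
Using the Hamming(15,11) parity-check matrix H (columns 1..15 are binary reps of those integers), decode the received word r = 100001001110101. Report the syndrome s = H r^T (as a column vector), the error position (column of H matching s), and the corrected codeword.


s = (1, 1, 0, 1)^T, error position = 13, corrected codeword c = 100001001110001

Compute s = H r^T mod 2 one row at a time:
  s_1 = 0 + 1 + 1 + 1 + 0 + 1 + 0 + 1 = 5 ≡ 1 (mod 2).
  s_2 = 0 + 0 + 1 + 0 + 0 + 1 + 0 + 1 = 3 ≡ 1 (mod 2).
  s_3 = 0 + 0 + 1 + 0 + 1 + 1 + 0 + 1 = 4 ≡ 0 (mod 2).
  s_4 = 1 + 0 + 0 + 0 + 1 + 1 + 1 + 1 = 5 ≡ 1 (mod 2).
s = (1, 1, 0, 1)^T — this equals column 13 of H (binary 1101), so error is at position 13.
Correct: flip bit 13 of r = 100001001110101 to get c = 100001001110001.


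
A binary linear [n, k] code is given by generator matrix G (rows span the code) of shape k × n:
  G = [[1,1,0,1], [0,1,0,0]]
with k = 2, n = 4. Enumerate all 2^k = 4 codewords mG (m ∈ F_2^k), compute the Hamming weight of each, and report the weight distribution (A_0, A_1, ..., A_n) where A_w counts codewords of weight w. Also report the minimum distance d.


Weight distribution: A_0 = 1, A_1 = 1, A_2 = 1, A_3 = 1. Minimum distance d = 1.

Enumerate all 2^2 = 4 messages m ∈ F_2^2.
For each, compute codeword c = mG in F_2^4, then tally its weight.
  m = 00 → c = 0000, weight = 0.
  m = 10 → c = 1101, weight = 3.
  m = 01 → c = 0100, weight = 1.
  m = 11 → c = 1001, weight = 2.
Tally weights:
  weight 0: 1 codewords.
  weight 1: 1 codewords.
  weight 2: 1 codewords.
  weight 3: 1 codewords.
Minimum distance d = smallest w > 0 with A_w > 0 = 1.
Sanity: Σ A_w = 4 = 2^2 = 4 ✓.


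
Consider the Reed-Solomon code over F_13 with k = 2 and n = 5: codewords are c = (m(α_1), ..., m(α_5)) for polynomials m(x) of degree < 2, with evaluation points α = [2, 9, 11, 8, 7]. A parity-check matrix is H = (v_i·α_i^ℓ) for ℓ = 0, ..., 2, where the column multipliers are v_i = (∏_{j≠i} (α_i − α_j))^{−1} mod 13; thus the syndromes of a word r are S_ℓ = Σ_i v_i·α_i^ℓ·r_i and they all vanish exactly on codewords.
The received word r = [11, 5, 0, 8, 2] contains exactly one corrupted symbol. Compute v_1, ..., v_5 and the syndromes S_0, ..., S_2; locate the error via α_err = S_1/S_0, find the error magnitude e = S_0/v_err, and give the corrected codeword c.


S = (11, 8, 7), error at position 2, error magnitude e = 4, c = [11, 1, 0, 8, 2].

Step 1: column multipliers v_i = (∏_{j≠i}(α_i − α_j))^{−1} mod 13.
  i = 1 (α = 2): (2−9)(2−11)(2−8)(2−7) = (−7)·(−9)·(−6)·(−5) = 1890 ≡ 5, so v_1 = 5^{−1} = 8 (mod 13).
  i = 2 (α = 9): (9−2)(9−11)(9−8)(9−7) = 7·(−2)·1·2 = −28 ≡ 11, so v_2 = 11^{−1} = 6 (mod 13).
  i = 3 (α = 11): (11−2)(11−9)(11−8)(11−7) = 9·2·3·4 = 216 ≡ 8, so v_3 = 8^{−1} = 5 (mod 13).
  i = 4 (α = 8): (8−2)(8−9)(8−11)(8−7) = 6·(−1)·(−3)·1 = 18 ≡ 5, so v_4 = 5^{−1} = 8 (mod 13).
  i = 5 (α = 7): (7−2)(7−9)(7−11)(7−8) = 5·(−2)·(−4)·(−1) = −40 ≡ 12, so v_5 = 12^{−1} = 12 (mod 13).
  v = [8, 6, 5, 8, 12].
Step 2: syndromes of r = [11, 5, 0, 8, 2] (all sums mod 13).
  S_0 = Σ v_i r_i = 8·11 + 6·5 + 5·0 + 8·8 + 12·2 = 206 ≡ 11.
  S_1 = Σ v_i α_i r_i = 8·2·11 + 6·9·5 + 5·11·0 + 8·8·8 + 12·7·2 = 1126 ≡ 8.
  α_i^2 mod 13 = [4, 3, 4, 12, 10].
  S_2 = Σ v_i α_i^2 r_i = 8·4·11 + 6·3·5 + 5·4·0 + 8·12·8 + 12·10·2 = 1450 ≡ 7.
  S = (11, 8, 7) ≠ 0, so r is not a codeword (an error is present).
Step 3: locate the error. For a single error e at position i, S_ℓ = v_i·e·α_i^ℓ, so α_err = S_1/S_0.
  S_0^{−1} = 11^{−1} = 6 (mod 13), so α_err = 8·6 = 48 ≡ 9 = α_2. Error position i = 2.
  Consistency check: S_2/S_1 = 7·5 = 35 ≡ 9 = α_err ✓ (single-error assumption holds).
Step 4: error magnitude e = S_0/v_2 = S_0·∏_{j≠2}(α_2 − α_j) = 11·11 = 121 ≡ 4 (mod 13).
Step 5: correct position 2: c_2 = r_2 − e = 5 − 4 ≡ 1 (mod 13). Hence c = [11, 1, 0, 8, 2].
  Check: interpolating c through the α_i gives m(x) = 12 + 6·x (degree < 2) with m(α_i) = c_i for every i, so c is indeed a codeword.
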